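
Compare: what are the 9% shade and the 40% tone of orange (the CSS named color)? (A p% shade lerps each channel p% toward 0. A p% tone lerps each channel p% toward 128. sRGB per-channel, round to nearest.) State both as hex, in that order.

CSS orange is rgb(255, 165, 0).
9% shade:
  R: 255 − 22.95 = 232.05 → 232
  G: 165 + 0.09×(0−165) = 165 − 14.85 = 150.15 → 150
  B: 0 + 0.09×(0−0) = 0 + 0 = 0 → 0
  → #E89600
40% tone:
  R: 255 + 0.4×(128−255) = 255 − 50.8 = 204.2 → 204
  G: 165 + 0.4×(128−165) = 165 − 14.8 = 150.2 → 150
  B: 0 + 0.4×(128−0) = 0 + 51.2 = 51.2 → 51
  → #CC9633

#E89600, #CC9633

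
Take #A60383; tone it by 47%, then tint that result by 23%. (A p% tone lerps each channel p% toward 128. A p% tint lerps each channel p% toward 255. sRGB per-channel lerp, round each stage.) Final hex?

#A60383 is rgb(166, 3, 131).
Lerp each channel 47% toward 128:
  R: 166 − 17.86 = 148.14 → 148
  G: 3 + 0.47×(128−3) = 3 + 58.75 = 61.75 → 62
  B: 131 + 0.47×(128−131) = 131 − 1.41 = 129.59 → 130
After the tone: rgb(148, 62, 130) = #943E82.
Lerp each channel 23% toward 255:
  R: 148 + 24.61 = 172.61 → 173
  G: 62 + 0.23×(255−62) = 62 + 44.39 = 106.39 → 106
  B: 130 + 0.23×(255−130) = 130 + 28.75 = 158.75 → 159
rgb(173, 106, 159) = #AD6A9F.

#AD6A9F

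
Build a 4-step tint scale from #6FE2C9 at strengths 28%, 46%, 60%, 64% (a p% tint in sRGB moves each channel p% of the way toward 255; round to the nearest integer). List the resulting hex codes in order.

#97EAD8, #B1EFE2, #C5F3E9, #CBF5EC

#6FE2C9 is rgb(111, 226, 201).
28%: (111 + 40.32 = 151.32→151, 226 + 8.12 = 234.12→234, 201 + 15.12 = 216.12→216) → #97EAD8
46%: (111 + 66.24 = 177.24→177, 226 + 13.34 = 239.34→239, 201 + 24.84 = 225.84→226) → #B1EFE2
60%: (111 + 86.4 = 197.4→197, 226 + 17.4 = 243.4→243, 201 + 32.4 = 233.4→233) → #C5F3E9
64%: (111 + 92.16 = 203.16→203, 226 + 18.56 = 244.56→245, 201 + 34.56 = 235.56→236) → #CBF5EC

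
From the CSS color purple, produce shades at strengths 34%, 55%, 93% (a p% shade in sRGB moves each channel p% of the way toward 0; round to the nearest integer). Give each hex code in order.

#540054, #3A003A, #090009

CSS purple is rgb(128, 0, 128).
34%: (128 − 43.52 = 84.48→84, 0→0, 128 − 43.52 = 84.48→84) → #540054
55%: (128 − 70.4 = 57.6→58, 0→0, 128 − 70.4 = 57.6→58) → #3A003A
93%: (128 − 119.04 = 8.96→9, 0→0, 128 − 119.04 = 8.96→9) → #090009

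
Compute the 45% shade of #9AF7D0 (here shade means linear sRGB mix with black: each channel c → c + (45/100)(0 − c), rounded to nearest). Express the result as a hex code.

#9AF7D0 is rgb(154, 247, 208).
Per channel, c → c + 0.45(0 − c):
  R: 154 − 69.3 = 84.7 → 85
  G: 247 − 111.15 = 135.85 → 136
  B: 208 + 0.45×(0−208) = 208 − 93.6 = 114.4 → 114
rgb(85, 136, 114) = #558872.

#558872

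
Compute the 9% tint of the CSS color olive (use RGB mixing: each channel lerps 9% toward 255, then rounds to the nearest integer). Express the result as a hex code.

CSS olive is rgb(128, 128, 0).
Per channel, c → c + 0.09(255 − c):
  R: 128 + 11.43 = 139.43 → 139
  G: 128 + 0.09×(255−128) = 128 + 11.43 = 139.43 → 139
  B: 0 + 22.95 = 22.95 → 23
rgb(139, 139, 23) = #8B8B17.

#8B8B17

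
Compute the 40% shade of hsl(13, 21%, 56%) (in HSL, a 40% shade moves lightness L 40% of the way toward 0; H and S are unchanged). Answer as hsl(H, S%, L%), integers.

L moves 40% from 56 toward 0: 56 − 22.4 = 33.6 → 34.
H and S are unchanged.

hsl(13, 21%, 34%)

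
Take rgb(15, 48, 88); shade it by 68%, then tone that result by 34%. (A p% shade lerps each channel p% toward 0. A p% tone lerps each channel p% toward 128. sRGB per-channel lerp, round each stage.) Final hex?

#2f353e

Per channel, c → c + 0.68(0 − c):
  R: 15 + 0.68×(0−15) = 15 − 10.2 = 4.8 → 5
  G: 48 + 0.68×(0−48) = 48 − 32.64 = 15.36 → 15
  B: 88 + 0.68×(0−88) = 88 − 59.84 = 28.16 → 28
After the shade: rgb(5, 15, 28) = #050f1c.
A 34% tone moves each channel 34% toward 128:
  R: 5 + 0.34×(128−5) = 5 + 41.82 = 46.82 → 47
  G: 15 + 0.34×(128−15) = 15 + 38.42 = 53.42 → 53
  B: 28 + 0.34×(128−28) = 28 + 34 = 62 → 62
rgb(47, 53, 62) = #2f353e.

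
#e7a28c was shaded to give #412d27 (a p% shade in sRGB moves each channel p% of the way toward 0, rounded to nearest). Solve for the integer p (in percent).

72%

#e7a28c is rgb(231, 162, 140); #412d27 is rgb(65, 45, 39).
On the R channel (widest range): 65 ≈ 231 + (p/100)(0 − 231), so p ≈ 100×(65 − 231)/(0 − 231) = -16600/-231 = 71.86.
p = 72 reproduces all three channels after rounding.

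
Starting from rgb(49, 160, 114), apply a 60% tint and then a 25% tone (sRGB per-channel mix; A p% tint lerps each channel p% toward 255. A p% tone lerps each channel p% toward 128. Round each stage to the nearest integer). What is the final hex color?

Per channel, c → c + 0.6(255 − c):
  R: 49 + 123.6 = 172.6 → 173
  G: 160 + 0.6×(255−160) = 160 + 57 = 217 → 217
  B: 114 + 84.6 = 198.6 → 199
After the tint: rgb(173, 217, 199) = #ADD9C7.
Lerp each channel 25% toward 128:
  R: 173 + 0.25×(128−173) = 173 − 11.25 = 161.75 → 162
  G: 217 + 0.25×(128−217) = 217 − 22.25 = 194.75 → 195
  B: 199 + 0.25×(128−199) = 199 − 17.75 = 181.25 → 181
rgb(162, 195, 181) = #A2C3B5.

#A2C3B5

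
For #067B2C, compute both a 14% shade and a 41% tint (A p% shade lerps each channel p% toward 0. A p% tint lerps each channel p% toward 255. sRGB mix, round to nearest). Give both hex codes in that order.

#056A26, #6CB183

#067B2C is rgb(6, 123, 44).
14% shade:
  R: 6 + 0.14×(0−6) = 6 − 0.84 = 5.16 → 5
  G: 123 + 0.14×(0−123) = 123 − 17.22 = 105.78 → 106
  B: 44 + 0.14×(0−44) = 44 − 6.16 = 37.84 → 38
  → #056A26
41% tint:
  R: 6 + 0.41×(255−6) = 6 + 102.09 = 108.09 → 108
  G: 123 + 0.41×(255−123) = 123 + 54.12 = 177.12 → 177
  B: 44 + 86.51 = 130.51 → 131
  → #6CB183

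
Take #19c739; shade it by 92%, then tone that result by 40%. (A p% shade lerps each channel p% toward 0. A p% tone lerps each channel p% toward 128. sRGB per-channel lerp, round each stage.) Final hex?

#343d36

#19c739 is rgb(25, 199, 57).
A 92% shade moves each channel 92% toward 0:
  R: 25 + 0.92×(0−25) = 25 − 23 = 2 → 2
  G: 199 + 0.92×(0−199) = 199 − 183.08 = 15.92 → 16
  B: 57 − 52.44 = 4.56 → 5
After the shade: rgb(2, 16, 5) = #021005.
Per channel, c → c + 0.4(128 − c):
  R: 2 + 0.4×(128−2) = 2 + 50.4 = 52.4 → 52
  G: 16 + 44.8 = 60.8 → 61
  B: 5 + 0.4×(128−5) = 5 + 49.2 = 54.2 → 54
rgb(52, 61, 54) = #343d36.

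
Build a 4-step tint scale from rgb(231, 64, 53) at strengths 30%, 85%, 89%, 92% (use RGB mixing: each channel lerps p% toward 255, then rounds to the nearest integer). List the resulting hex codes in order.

#ee7972, #fbe2e1, #fceae9, #fdf0ef

30%: (231 + 7.2 = 238.2→238, 64 + 57.3 = 121.3→121, 53 + 60.6 = 113.6→114) → #ee7972
85%: (231 + 20.4 = 251.4→251, 64 + 162.35 = 226.35→226, 53 + 171.7 = 224.7→225) → #fbe2e1
89%: (231 + 21.36 = 252.36→252, 64 + 169.99 = 233.99→234, 53 + 179.78 = 232.78→233) → #fceae9
92%: (231 + 22.08 = 253.08→253, 64 + 175.72 = 239.72→240, 53 + 185.84 = 238.84→239) → #fdf0ef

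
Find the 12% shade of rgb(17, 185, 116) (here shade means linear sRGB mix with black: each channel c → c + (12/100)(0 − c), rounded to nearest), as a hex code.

Lerp each channel 12% toward 0:
  R: 17 + 0.12×(0−17) = 17 − 2.04 = 14.96 → 15
  G: 185 + 0.12×(0−185) = 185 − 22.2 = 162.8 → 163
  B: 116 + 0.12×(0−116) = 116 − 13.92 = 102.08 → 102
rgb(15, 163, 102) = #0fa366.

#0fa366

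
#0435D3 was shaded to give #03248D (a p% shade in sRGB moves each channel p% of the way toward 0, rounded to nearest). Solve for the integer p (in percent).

#0435D3 is rgb(4, 53, 211); #03248D is rgb(3, 36, 141).
On the B channel (widest range): 141 ≈ 211 + (p/100)(0 − 211), so p ≈ 100×(141 − 211)/(0 − 211) = -7000/-211 = 33.18.
p = 33 reproduces all three channels after rounding.

33%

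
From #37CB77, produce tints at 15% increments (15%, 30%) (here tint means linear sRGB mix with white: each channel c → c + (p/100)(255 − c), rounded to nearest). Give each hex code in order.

#55D38B, #73DBA0

#37CB77 is rgb(55, 203, 119).
15%: (55 + 30 = 85→85, 203 + 7.8 = 210.8→211, 119 + 20.4 = 139.4→139) → #55D38B
30%: (55 + 60 = 115→115, 203 + 15.6 = 218.6→219, 119 + 40.8 = 159.8→160) → #73DBA0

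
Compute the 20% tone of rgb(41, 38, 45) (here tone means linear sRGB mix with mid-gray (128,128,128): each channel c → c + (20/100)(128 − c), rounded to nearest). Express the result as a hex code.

Lerp each channel 20% toward 128:
  R: 41 + 0.2×(128−41) = 41 + 17.4 = 58.4 → 58
  G: 38 + 18 = 56 → 56
  B: 45 + 0.2×(128−45) = 45 + 16.6 = 61.6 → 62
rgb(58, 56, 62) = #3a383e.

#3a383e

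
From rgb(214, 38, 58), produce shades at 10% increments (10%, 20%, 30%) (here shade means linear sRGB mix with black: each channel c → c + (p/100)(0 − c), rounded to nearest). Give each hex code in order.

10%: (214 − 21.4 = 192.6→193, 38 − 3.8 = 34.2→34, 58 − 5.8 = 52.2→52) → #C12234
20%: (214 − 42.8 = 171.2→171, 38 − 7.6 = 30.4→30, 58 − 11.6 = 46.4→46) → #AB1E2E
30%: (214 − 64.2 = 149.8→150, 38 − 11.4 = 26.6→27, 58 − 17.4 = 40.6→41) → #961B29

#C12234, #AB1E2E, #961B29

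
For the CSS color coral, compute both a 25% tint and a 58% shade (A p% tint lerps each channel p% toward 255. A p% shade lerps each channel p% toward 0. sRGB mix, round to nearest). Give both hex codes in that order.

#FF9F7C, #6B3522

CSS coral is rgb(255, 127, 80).
25% tint:
  R: 255 + 0.25×(255−255) = 255 + 0 = 255 → 255
  G: 127 + 32 = 159 → 159
  B: 80 + 0.25×(255−80) = 80 + 43.75 = 123.75 → 124
  → #FF9F7C
58% shade:
  R: 255 − 147.9 = 107.1 → 107
  G: 127 − 73.66 = 53.34 → 53
  B: 80 + 0.58×(0−80) = 80 − 46.4 = 33.6 → 34
  → #6B3522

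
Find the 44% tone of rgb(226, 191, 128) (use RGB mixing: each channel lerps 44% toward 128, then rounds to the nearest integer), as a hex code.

#B7A380

A 44% tone moves each channel 44% toward 128:
  R: 226 + 0.44×(128−226) = 226 − 43.12 = 182.88 → 183
  G: 191 + 0.44×(128−191) = 191 − 27.72 = 163.28 → 163
  B: 128 + 0 = 128 → 128
rgb(183, 163, 128) = #B7A380.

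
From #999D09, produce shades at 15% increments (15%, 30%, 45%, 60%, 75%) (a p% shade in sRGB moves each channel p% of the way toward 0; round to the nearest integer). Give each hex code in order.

#828508, #6B6E06, #545605, #3D3F04, #262702

#999D09 is rgb(153, 157, 9).
15%: (153 − 22.95 = 130.05→130, 157 − 23.55 = 133.45→133, 9 − 1.35 = 7.65→8) → #828508
30%: (153 − 45.9 = 107.1→107, 157 − 47.1 = 109.9→110, 9 − 2.7 = 6.3→6) → #6B6E06
45%: (153 − 68.85 = 84.15→84, 157 − 70.65 = 86.35→86, 9 − 4.05 = 4.95→5) → #545605
60%: (153 − 91.8 = 61.2→61, 157 − 94.2 = 62.8→63, 9 − 5.4 = 3.6→4) → #3D3F04
75%: (153 − 114.75 = 38.25→38, 157 − 117.75 = 39.25→39, 9 − 6.75 = 2.25→2) → #262702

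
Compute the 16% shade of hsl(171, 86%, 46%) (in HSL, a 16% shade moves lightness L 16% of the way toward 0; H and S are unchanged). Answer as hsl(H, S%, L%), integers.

L moves 16% from 46 toward 0: 46 − 7.36 = 38.64 → 39.
H and S are unchanged.

hsl(171, 86%, 39%)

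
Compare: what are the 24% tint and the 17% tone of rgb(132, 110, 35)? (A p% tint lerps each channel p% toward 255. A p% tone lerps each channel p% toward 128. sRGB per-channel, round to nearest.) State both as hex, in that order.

#A29158, #837133

24% tint:
  R: 132 + 29.52 = 161.52 → 162
  G: 110 + 34.8 = 144.8 → 145
  B: 35 + 0.24×(255−35) = 35 + 52.8 = 87.8 → 88
  → #A29158
17% tone:
  R: 132 + 0.17×(128−132) = 132 − 0.68 = 131.32 → 131
  G: 110 + 3.06 = 113.06 → 113
  B: 35 + 15.81 = 50.81 → 51
  → #837133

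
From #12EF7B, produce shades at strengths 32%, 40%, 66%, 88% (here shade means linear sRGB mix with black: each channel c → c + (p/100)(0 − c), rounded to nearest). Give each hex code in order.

#12EF7B is rgb(18, 239, 123).
32%: (18 − 5.76 = 12.24→12, 239 − 76.48 = 162.52→163, 123 − 39.36 = 83.64→84) → #0CA354
40%: (18 − 7.2 = 10.8→11, 239 − 95.6 = 143.4→143, 123 − 49.2 = 73.8→74) → #0B8F4A
66%: (18 − 11.88 = 6.12→6, 239 − 157.74 = 81.26→81, 123 − 81.18 = 41.82→42) → #06512A
88%: (18 − 15.84 = 2.16→2, 239 − 210.32 = 28.68→29, 123 − 108.24 = 14.76→15) → #021D0F

#0CA354, #0B8F4A, #06512A, #021D0F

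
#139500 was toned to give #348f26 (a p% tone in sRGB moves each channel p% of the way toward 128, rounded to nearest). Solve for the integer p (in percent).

30%

#139500 is rgb(19, 149, 0); #348f26 is rgb(52, 143, 38).
On the B channel (widest range): 38 ≈ 0 + (p/100)(128 − 0), so p ≈ 100×(38 − 0)/(128 − 0) = 3800/128 = 29.69.
p = 30 reproduces all three channels after rounding.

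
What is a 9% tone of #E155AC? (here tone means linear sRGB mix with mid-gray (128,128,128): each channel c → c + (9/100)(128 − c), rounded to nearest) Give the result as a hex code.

#D859A8

#E155AC is rgb(225, 85, 172).
Lerp each channel 9% toward 128:
  R: 225 + 0.09×(128−225) = 225 − 8.73 = 216.27 → 216
  G: 85 + 3.87 = 88.87 → 89
  B: 172 + 0.09×(128−172) = 172 − 3.96 = 168.04 → 168
rgb(216, 89, 168) = #D859A8.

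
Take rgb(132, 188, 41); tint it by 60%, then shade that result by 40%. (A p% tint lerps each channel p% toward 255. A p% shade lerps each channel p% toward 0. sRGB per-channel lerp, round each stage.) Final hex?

#7C8965

Lerp each channel 60% toward 255:
  R: 132 + 73.8 = 205.8 → 206
  G: 188 + 0.6×(255−188) = 188 + 40.2 = 228.2 → 228
  B: 41 + 0.6×(255−41) = 41 + 128.4 = 169.4 → 169
After the tint: rgb(206, 228, 169) = #CEE4A9.
Lerp each channel 40% toward 0:
  R: 206 + 0.4×(0−206) = 206 − 82.4 = 123.6 → 124
  G: 228 + 0.4×(0−228) = 228 − 91.2 = 136.8 → 137
  B: 169 − 67.6 = 101.4 → 101
rgb(124, 137, 101) = #7C8965.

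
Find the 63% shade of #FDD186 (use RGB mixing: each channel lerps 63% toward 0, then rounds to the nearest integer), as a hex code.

#FDD186 is rgb(253, 209, 134).
Per channel, c → c + 0.63(0 − c):
  R: 253 − 159.39 = 93.61 → 94
  G: 209 + 0.63×(0−209) = 209 − 131.67 = 77.33 → 77
  B: 134 + 0.63×(0−134) = 134 − 84.42 = 49.58 → 50
rgb(94, 77, 50) = #5E4D32.

#5E4D32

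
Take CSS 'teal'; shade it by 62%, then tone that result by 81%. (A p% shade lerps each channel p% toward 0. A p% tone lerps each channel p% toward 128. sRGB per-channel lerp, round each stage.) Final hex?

#687171

CSS teal is rgb(0, 128, 128).
A 62% shade moves each channel 62% toward 0:
  R: 0 + 0.62×(0−0) = 0 + 0 = 0 → 0
  G: 128 + 0.62×(0−128) = 128 − 79.36 = 48.64 → 49
  B: 128 − 79.36 = 48.64 → 49
After the shade: rgb(0, 49, 49) = #003131.
Lerp each channel 81% toward 128:
  R: 0 + 0.81×(128−0) = 0 + 103.68 = 103.68 → 104
  G: 49 + 0.81×(128−49) = 49 + 63.99 = 112.99 → 113
  B: 49 + 0.81×(128−49) = 49 + 63.99 = 112.99 → 113
rgb(104, 113, 113) = #687171.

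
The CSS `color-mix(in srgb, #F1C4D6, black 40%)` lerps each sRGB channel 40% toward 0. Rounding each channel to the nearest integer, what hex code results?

#F1C4D6 is rgb(241, 196, 214).
Lerp each channel 40% toward 0:
  R: 241 + 0.4×(0−241) = 241 − 96.4 = 144.6 → 145
  G: 196 − 78.4 = 117.6 → 118
  B: 214 + 0.4×(0−214) = 214 − 85.6 = 128.4 → 128
rgb(145, 118, 128) = #917680.

#917680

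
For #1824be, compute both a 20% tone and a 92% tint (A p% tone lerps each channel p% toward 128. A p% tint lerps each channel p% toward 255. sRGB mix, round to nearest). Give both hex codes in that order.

#2d36b2, #ededfa

#1824be is rgb(24, 36, 190).
20% tone:
  R: 24 + 0.2×(128−24) = 24 + 20.8 = 44.8 → 45
  G: 36 + 0.2×(128−36) = 36 + 18.4 = 54.4 → 54
  B: 190 + 0.2×(128−190) = 190 − 12.4 = 177.6 → 178
  → #2d36b2
92% tint:
  R: 24 + 0.92×(255−24) = 24 + 212.52 = 236.52 → 237
  G: 36 + 0.92×(255−36) = 36 + 201.48 = 237.48 → 237
  B: 190 + 59.8 = 249.8 → 250
  → #ededfa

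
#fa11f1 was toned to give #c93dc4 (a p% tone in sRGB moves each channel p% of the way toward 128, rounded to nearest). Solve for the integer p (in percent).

#fa11f1 is rgb(250, 17, 241); #c93dc4 is rgb(201, 61, 196).
On the R channel (widest range): 201 ≈ 250 + (p/100)(128 − 250), so p ≈ 100×(201 − 250)/(128 − 250) = -4900/-122 = 40.16.
p = 40 reproduces all three channels after rounding.

40%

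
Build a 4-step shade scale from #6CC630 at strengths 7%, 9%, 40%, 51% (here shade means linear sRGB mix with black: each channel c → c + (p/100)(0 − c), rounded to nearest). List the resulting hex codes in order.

#64B82D, #62B42C, #41771D, #356118

#6CC630 is rgb(108, 198, 48).
7%: (108 − 7.56 = 100.44→100, 198 − 13.86 = 184.14→184, 48 − 3.36 = 44.64→45) → #64B82D
9%: (108 − 9.72 = 98.28→98, 198 − 17.82 = 180.18→180, 48 − 4.32 = 43.68→44) → #62B42C
40%: (108 − 43.2 = 64.8→65, 198 − 79.2 = 118.8→119, 48 − 19.2 = 28.8→29) → #41771D
51%: (108 − 55.08 = 52.92→53, 198 − 100.98 = 97.02→97, 48 − 24.48 = 23.52→24) → #356118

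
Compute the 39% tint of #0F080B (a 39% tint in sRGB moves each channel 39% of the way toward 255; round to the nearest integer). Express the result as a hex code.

#0F080B is rgb(15, 8, 11).
Lerp each channel 39% toward 255:
  R: 15 + 0.39×(255−15) = 15 + 93.6 = 108.6 → 109
  G: 8 + 96.33 = 104.33 → 104
  B: 11 + 0.39×(255−11) = 11 + 95.16 = 106.16 → 106
rgb(109, 104, 106) = #6D686A.

#6D686A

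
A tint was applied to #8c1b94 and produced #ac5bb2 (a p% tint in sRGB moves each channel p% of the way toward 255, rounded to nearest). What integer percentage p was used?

#8c1b94 is rgb(140, 27, 148); #ac5bb2 is rgb(172, 91, 178).
On the G channel (widest range): 91 ≈ 27 + (p/100)(255 − 27), so p ≈ 100×(91 − 27)/(255 − 27) = 6400/228 = 28.07.
p = 28 reproduces all three channels after rounding.

28%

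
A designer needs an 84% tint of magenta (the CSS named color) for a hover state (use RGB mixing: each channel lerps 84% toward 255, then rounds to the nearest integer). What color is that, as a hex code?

CSS magenta is rgb(255, 0, 255).
Per channel, c → c + 0.84(255 − c):
  R: 255 + 0 = 255 → 255
  G: 0 + 0.84×(255−0) = 0 + 214.2 = 214.2 → 214
  B: 255 + 0 = 255 → 255
rgb(255, 214, 255) = #ffd6ff.

#ffd6ff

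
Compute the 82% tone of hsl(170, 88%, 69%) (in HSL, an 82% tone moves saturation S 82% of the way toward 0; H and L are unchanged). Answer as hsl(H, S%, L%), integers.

hsl(170, 16%, 69%)

S moves 82% from 88 toward 0: 88 − 72.16 = 15.84 → 16.
H and L are unchanged.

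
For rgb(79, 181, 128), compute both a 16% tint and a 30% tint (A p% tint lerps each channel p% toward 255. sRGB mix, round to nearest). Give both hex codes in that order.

16% tint:
  R: 79 + 0.16×(255−79) = 79 + 28.16 = 107.16 → 107
  G: 181 + 0.16×(255−181) = 181 + 11.84 = 192.84 → 193
  B: 128 + 0.16×(255−128) = 128 + 20.32 = 148.32 → 148
  → #6BC194
30% tint:
  R: 79 + 52.8 = 131.8 → 132
  G: 181 + 0.3×(255−181) = 181 + 22.2 = 203.2 → 203
  B: 128 + 38.1 = 166.1 → 166
  → #84CBA6

#6BC194, #84CBA6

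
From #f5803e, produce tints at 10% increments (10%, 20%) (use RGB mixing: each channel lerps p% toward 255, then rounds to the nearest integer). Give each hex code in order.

#f5803e is rgb(245, 128, 62).
10%: (245 + 1 = 246→246, 128 + 12.7 = 140.7→141, 62 + 19.3 = 81.3→81) → #f68d51
20%: (245 + 2 = 247→247, 128 + 25.4 = 153.4→153, 62 + 38.6 = 100.6→101) → #f79965

#f68d51, #f79965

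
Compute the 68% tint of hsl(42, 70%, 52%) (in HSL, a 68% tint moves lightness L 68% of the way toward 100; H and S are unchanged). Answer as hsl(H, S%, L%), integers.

L moves 68% from 52 toward 100: 52 + 32.64 = 84.64 → 85.
H and S are unchanged.

hsl(42, 70%, 85%)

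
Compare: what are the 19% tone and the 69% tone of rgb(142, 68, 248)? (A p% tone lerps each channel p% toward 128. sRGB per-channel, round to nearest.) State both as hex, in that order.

#8B4FE1, #846DA5

19% tone:
  R: 142 − 2.66 = 139.34 → 139
  G: 68 + 0.19×(128−68) = 68 + 11.4 = 79.4 → 79
  B: 248 + 0.19×(128−248) = 248 − 22.8 = 225.2 → 225
  → #8B4FE1
69% tone:
  R: 142 + 0.69×(128−142) = 142 − 9.66 = 132.34 → 132
  G: 68 + 41.4 = 109.4 → 109
  B: 248 + 0.69×(128−248) = 248 − 82.8 = 165.2 → 165
  → #846DA5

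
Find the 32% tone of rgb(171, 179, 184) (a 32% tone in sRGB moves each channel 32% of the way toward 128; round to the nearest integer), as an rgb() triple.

rgb(157, 163, 166)

A 32% tone moves each channel 32% toward 128:
  R: 171 + 0.32×(128−171) = 171 − 13.76 = 157.24 → 157
  G: 179 − 16.32 = 162.68 → 163
  B: 184 − 17.92 = 166.08 → 166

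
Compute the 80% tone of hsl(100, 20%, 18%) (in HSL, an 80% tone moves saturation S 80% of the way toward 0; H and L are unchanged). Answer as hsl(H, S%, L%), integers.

S moves 80% from 20 toward 0: 20 − 16 = 4 → 4.
H and L are unchanged.

hsl(100, 4%, 18%)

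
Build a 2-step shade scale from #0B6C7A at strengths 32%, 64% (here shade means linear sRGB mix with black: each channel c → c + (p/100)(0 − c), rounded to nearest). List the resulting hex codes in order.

#0B6C7A is rgb(11, 108, 122).
32%: (11 − 3.52 = 7.48→7, 108 − 34.56 = 73.44→73, 122 − 39.04 = 82.96→83) → #074953
64%: (11 − 7.04 = 3.96→4, 108 − 69.12 = 38.88→39, 122 − 78.08 = 43.92→44) → #04272C

#074953, #04272C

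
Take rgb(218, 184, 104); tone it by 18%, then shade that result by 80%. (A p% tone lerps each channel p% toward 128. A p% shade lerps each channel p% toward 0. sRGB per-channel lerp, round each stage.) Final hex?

#282316

An 18% tone moves each channel 18% toward 128:
  R: 218 + 0.18×(128−218) = 218 − 16.2 = 201.8 → 202
  G: 184 − 10.08 = 173.92 → 174
  B: 104 + 0.18×(128−104) = 104 + 4.32 = 108.32 → 108
After the tone: rgb(202, 174, 108) = #caae6c.
An 80% shade moves each channel 80% toward 0:
  R: 202 − 161.6 = 40.4 → 40
  G: 174 + 0.8×(0−174) = 174 − 139.2 = 34.8 → 35
  B: 108 + 0.8×(0−108) = 108 − 86.4 = 21.6 → 22
rgb(40, 35, 22) = #282316.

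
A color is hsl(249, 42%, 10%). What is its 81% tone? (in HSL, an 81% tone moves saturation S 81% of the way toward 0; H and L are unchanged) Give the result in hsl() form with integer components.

hsl(249, 8%, 10%)

S moves 81% from 42 toward 0: 42 − 34.02 = 7.98 → 8.
H and L are unchanged.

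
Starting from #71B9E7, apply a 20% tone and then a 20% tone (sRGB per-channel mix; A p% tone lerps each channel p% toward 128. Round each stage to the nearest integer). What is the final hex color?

#71B9E7 is rgb(113, 185, 231).
Per channel, c → c + 0.2(128 − c):
  R: 113 + 0.2×(128−113) = 113 + 3 = 116 → 116
  G: 185 + 0.2×(128−185) = 185 − 11.4 = 173.6 → 174
  B: 231 − 20.6 = 210.4 → 210
After the tone: rgb(116, 174, 210) = #74AED2.
A 20% tone moves each channel 20% toward 128:
  R: 116 + 2.4 = 118.4 → 118
  G: 174 − 9.2 = 164.8 → 165
  B: 210 + 0.2×(128−210) = 210 − 16.4 = 193.6 → 194
rgb(118, 165, 194) = #76A5C2.

#76A5C2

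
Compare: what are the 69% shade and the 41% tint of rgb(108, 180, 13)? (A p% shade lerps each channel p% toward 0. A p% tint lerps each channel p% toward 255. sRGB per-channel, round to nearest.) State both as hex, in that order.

69% shade:
  R: 108 − 74.52 = 33.48 → 33
  G: 180 − 124.2 = 55.8 → 56
  B: 13 + 0.69×(0−13) = 13 − 8.97 = 4.03 → 4
  → #213804
41% tint:
  R: 108 + 60.27 = 168.27 → 168
  G: 180 + 0.41×(255−180) = 180 + 30.75 = 210.75 → 211
  B: 13 + 0.41×(255−13) = 13 + 99.22 = 112.22 → 112
  → #a8d370

#213804, #a8d370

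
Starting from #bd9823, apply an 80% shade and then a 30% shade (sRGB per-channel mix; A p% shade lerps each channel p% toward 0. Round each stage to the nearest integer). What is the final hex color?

#bd9823 is rgb(189, 152, 35).
An 80% shade moves each channel 80% toward 0:
  R: 189 + 0.8×(0−189) = 189 − 151.2 = 37.8 → 38
  G: 152 + 0.8×(0−152) = 152 − 121.6 = 30.4 → 30
  B: 35 + 0.8×(0−35) = 35 − 28 = 7 → 7
After the shade: rgb(38, 30, 7) = #261e07.
Per channel, c → c + 0.3(0 − c):
  R: 38 + 0.3×(0−38) = 38 − 11.4 = 26.6 → 27
  G: 30 − 9 = 21 → 21
  B: 7 − 2.1 = 4.9 → 5
rgb(27, 21, 5) = #1b1505.

#1b1505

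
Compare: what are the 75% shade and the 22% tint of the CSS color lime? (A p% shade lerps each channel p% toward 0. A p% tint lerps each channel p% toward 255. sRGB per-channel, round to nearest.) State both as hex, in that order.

#004000, #38FF38

CSS lime is rgb(0, 255, 0).
75% shade:
  R: 0 + 0 = 0 → 0
  G: 255 + 0.75×(0−255) = 255 − 191.25 = 63.75 → 64
  B: 0 + 0.75×(0−0) = 0 + 0 = 0 → 0
  → #004000
22% tint:
  R: 0 + 56.1 = 56.1 → 56
  G: 255 + 0.22×(255−255) = 255 + 0 = 255 → 255
  B: 0 + 56.1 = 56.1 → 56
  → #38FF38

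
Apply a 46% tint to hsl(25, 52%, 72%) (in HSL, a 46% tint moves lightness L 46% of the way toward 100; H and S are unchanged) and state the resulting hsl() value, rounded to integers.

L moves 46% from 72 toward 100: 72 + 12.88 = 84.88 → 85.
H and S are unchanged.

hsl(25, 52%, 85%)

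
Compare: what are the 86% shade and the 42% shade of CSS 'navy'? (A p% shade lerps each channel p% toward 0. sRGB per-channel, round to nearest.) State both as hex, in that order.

CSS navy is rgb(0, 0, 128).
86% shade:
  R: 0 + 0 = 0 → 0
  G: 0 + 0 = 0 → 0
  B: 128 + 0.86×(0−128) = 128 − 110.08 = 17.92 → 18
  → #000012
42% shade:
  R: 0 + 0 = 0 → 0
  G: 0 + 0.42×(0−0) = 0 + 0 = 0 → 0
  B: 128 + 0.42×(0−128) = 128 − 53.76 = 74.24 → 74
  → #00004A

#000012, #00004A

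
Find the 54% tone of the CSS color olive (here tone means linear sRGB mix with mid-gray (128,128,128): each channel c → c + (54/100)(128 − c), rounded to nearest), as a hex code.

CSS olive is rgb(128, 128, 0).
Per channel, c → c + 0.54(128 − c):
  R: 128 + 0 = 128 → 128
  G: 128 + 0.54×(128−128) = 128 + 0 = 128 → 128
  B: 0 + 0.54×(128−0) = 0 + 69.12 = 69.12 → 69
rgb(128, 128, 69) = #808045.

#808045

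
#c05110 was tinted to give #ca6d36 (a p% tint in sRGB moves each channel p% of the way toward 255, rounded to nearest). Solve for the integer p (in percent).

16%

#c05110 is rgb(192, 81, 16); #ca6d36 is rgb(202, 109, 54).
On the B channel (widest range): 54 ≈ 16 + (p/100)(255 − 16), so p ≈ 100×(54 − 16)/(255 − 16) = 3800/239 = 15.90.
p = 16 reproduces all three channels after rounding.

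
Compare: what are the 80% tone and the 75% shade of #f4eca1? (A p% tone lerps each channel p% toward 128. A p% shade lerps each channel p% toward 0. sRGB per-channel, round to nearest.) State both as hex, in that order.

#f4eca1 is rgb(244, 236, 161).
80% tone:
  R: 244 + 0.8×(128−244) = 244 − 92.8 = 151.2 → 151
  G: 236 + 0.8×(128−236) = 236 − 86.4 = 149.6 → 150
  B: 161 − 26.4 = 134.6 → 135
  → #979687
75% shade:
  R: 244 − 183 = 61 → 61
  G: 236 − 177 = 59 → 59
  B: 161 − 120.75 = 40.25 → 40
  → #3d3b28

#979687, #3d3b28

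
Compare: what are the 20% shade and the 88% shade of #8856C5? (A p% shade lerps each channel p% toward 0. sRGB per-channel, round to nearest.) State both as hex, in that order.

#8856C5 is rgb(136, 86, 197).
20% shade:
  R: 136 + 0.2×(0−136) = 136 − 27.2 = 108.8 → 109
  G: 86 + 0.2×(0−86) = 86 − 17.2 = 68.8 → 69
  B: 197 + 0.2×(0−197) = 197 − 39.4 = 157.6 → 158
  → #6D459E
88% shade:
  R: 136 + 0.88×(0−136) = 136 − 119.68 = 16.32 → 16
  G: 86 − 75.68 = 10.32 → 10
  B: 197 + 0.88×(0−197) = 197 − 173.36 = 23.64 → 24
  → #100A18

#6D459E, #100A18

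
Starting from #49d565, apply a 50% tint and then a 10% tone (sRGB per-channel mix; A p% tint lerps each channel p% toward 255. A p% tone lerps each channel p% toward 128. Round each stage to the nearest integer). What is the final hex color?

#49d565 is rgb(73, 213, 101).
A 50% tint moves each channel 50% toward 255:
  R: 73 + 91 = 164 → 164
  G: 213 + 21 = 234 → 234
  B: 101 + 0.5×(255−101) = 101 + 77 = 178 → 178
After the tint: rgb(164, 234, 178) = #a4eab2.
A 10% tone moves each channel 10% toward 128:
  R: 164 + 0.1×(128−164) = 164 − 3.6 = 160.4 → 160
  G: 234 + 0.1×(128−234) = 234 − 10.6 = 223.4 → 223
  B: 178 − 5 = 173 → 173
rgb(160, 223, 173) = #a0dfad.

#a0dfad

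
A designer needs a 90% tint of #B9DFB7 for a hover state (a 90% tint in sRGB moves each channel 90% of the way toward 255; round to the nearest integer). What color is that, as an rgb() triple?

#B9DFB7 is rgb(185, 223, 183).
A 90% tint moves each channel 90% toward 255:
  R: 185 + 0.9×(255−185) = 185 + 63 = 248 → 248
  G: 223 + 28.8 = 251.8 → 252
  B: 183 + 64.8 = 247.8 → 248

rgb(248, 252, 248)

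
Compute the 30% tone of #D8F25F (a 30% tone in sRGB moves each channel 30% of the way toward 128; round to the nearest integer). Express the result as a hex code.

#BED069

#D8F25F is rgb(216, 242, 95).
A 30% tone moves each channel 30% toward 128:
  R: 216 + 0.3×(128−216) = 216 − 26.4 = 189.6 → 190
  G: 242 + 0.3×(128−242) = 242 − 34.2 = 207.8 → 208
  B: 95 + 0.3×(128−95) = 95 + 9.9 = 104.9 → 105
rgb(190, 208, 105) = #BED069.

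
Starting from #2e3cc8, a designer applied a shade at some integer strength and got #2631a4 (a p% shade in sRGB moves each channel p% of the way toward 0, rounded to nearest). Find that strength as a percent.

18%

#2e3cc8 is rgb(46, 60, 200); #2631a4 is rgb(38, 49, 164).
On the B channel (widest range): 164 ≈ 200 + (p/100)(0 − 200), so p ≈ 100×(164 − 200)/(0 − 200) = -3600/-200 = 18.00.
p = 18 reproduces all three channels after rounding.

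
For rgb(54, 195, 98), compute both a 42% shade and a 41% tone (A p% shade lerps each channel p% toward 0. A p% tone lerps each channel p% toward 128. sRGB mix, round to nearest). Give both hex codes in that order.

#1F7139, #54A86E

42% shade:
  R: 54 + 0.42×(0−54) = 54 − 22.68 = 31.32 → 31
  G: 195 − 81.9 = 113.1 → 113
  B: 98 + 0.42×(0−98) = 98 − 41.16 = 56.84 → 57
  → #1F7139
41% tone:
  R: 54 + 0.41×(128−54) = 54 + 30.34 = 84.34 → 84
  G: 195 − 27.47 = 167.53 → 168
  B: 98 + 0.41×(128−98) = 98 + 12.3 = 110.3 → 110
  → #54A86E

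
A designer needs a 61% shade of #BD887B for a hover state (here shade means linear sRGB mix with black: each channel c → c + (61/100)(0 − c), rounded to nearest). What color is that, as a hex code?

#4A3530

#BD887B is rgb(189, 136, 123).
Lerp each channel 61% toward 0:
  R: 189 + 0.61×(0−189) = 189 − 115.29 = 73.71 → 74
  G: 136 + 0.61×(0−136) = 136 − 82.96 = 53.04 → 53
  B: 123 + 0.61×(0−123) = 123 − 75.03 = 47.97 → 48
rgb(74, 53, 48) = #4A3530.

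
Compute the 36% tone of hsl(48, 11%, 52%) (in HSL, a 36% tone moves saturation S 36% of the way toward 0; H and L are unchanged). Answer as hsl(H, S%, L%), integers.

hsl(48, 7%, 52%)

S moves 36% from 11 toward 0: 11 − 3.96 = 7.04 → 7.
H and L are unchanged.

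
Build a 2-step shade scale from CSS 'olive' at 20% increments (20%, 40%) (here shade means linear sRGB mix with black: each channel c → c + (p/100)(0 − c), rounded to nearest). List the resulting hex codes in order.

#666600, #4d4d00

CSS olive is rgb(128, 128, 0).
20%: (128 − 25.6 = 102.4→102, 128 − 25.6 = 102.4→102, 0→0) → #666600
40%: (128 − 51.2 = 76.8→77, 128 − 51.2 = 76.8→77, 0→0) → #4d4d00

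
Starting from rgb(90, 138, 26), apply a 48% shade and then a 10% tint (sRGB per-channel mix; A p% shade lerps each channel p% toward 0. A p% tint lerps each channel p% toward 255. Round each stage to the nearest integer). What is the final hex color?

Lerp each channel 48% toward 0:
  R: 90 − 43.2 = 46.8 → 47
  G: 138 − 66.24 = 71.76 → 72
  B: 26 − 12.48 = 13.52 → 14
After the shade: rgb(47, 72, 14) = #2F480E.
Lerp each channel 10% toward 255:
  R: 47 + 0.1×(255−47) = 47 + 20.8 = 67.8 → 68
  G: 72 + 18.3 = 90.3 → 90
  B: 14 + 0.1×(255−14) = 14 + 24.1 = 38.1 → 38
rgb(68, 90, 38) = #445A26.

#445A26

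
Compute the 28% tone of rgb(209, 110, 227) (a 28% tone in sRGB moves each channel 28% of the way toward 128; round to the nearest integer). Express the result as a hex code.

#ba73c7

A 28% tone moves each channel 28% toward 128:
  R: 209 + 0.28×(128−209) = 209 − 22.68 = 186.32 → 186
  G: 110 + 0.28×(128−110) = 110 + 5.04 = 115.04 → 115
  B: 227 − 27.72 = 199.28 → 199
rgb(186, 115, 199) = #ba73c7.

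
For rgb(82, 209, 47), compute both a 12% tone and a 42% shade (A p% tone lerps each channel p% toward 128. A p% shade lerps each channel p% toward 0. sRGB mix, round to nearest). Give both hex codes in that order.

12% tone:
  R: 82 + 0.12×(128−82) = 82 + 5.52 = 87.52 → 88
  G: 209 − 9.72 = 199.28 → 199
  B: 47 + 9.72 = 56.72 → 57
  → #58C739
42% shade:
  R: 82 + 0.42×(0−82) = 82 − 34.44 = 47.56 → 48
  G: 209 + 0.42×(0−209) = 209 − 87.78 = 121.22 → 121
  B: 47 + 0.42×(0−47) = 47 − 19.74 = 27.26 → 27
  → #30791B

#58C739, #30791B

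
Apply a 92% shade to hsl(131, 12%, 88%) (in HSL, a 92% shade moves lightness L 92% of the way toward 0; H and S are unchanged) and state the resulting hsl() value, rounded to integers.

L moves 92% from 88 toward 0: 88 − 80.96 = 7.04 → 7.
H and S are unchanged.

hsl(131, 12%, 7%)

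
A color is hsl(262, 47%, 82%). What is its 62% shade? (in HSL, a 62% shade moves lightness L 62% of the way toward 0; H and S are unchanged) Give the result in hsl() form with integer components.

L moves 62% from 82 toward 0: 82 − 50.84 = 31.16 → 31.
H and S are unchanged.

hsl(262, 47%, 31%)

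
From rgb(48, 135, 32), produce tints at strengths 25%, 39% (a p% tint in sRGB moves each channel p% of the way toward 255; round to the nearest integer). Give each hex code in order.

#64a558, #81b677

25%: (48 + 51.75 = 99.75→100, 135 + 30 = 165→165, 32 + 55.75 = 87.75→88) → #64a558
39%: (48 + 80.73 = 128.73→129, 135 + 46.8 = 181.8→182, 32 + 86.97 = 118.97→119) → #81b677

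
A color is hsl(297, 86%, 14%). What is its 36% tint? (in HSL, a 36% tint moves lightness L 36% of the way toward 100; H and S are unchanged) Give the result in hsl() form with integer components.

L moves 36% from 14 toward 100: 14 + 30.96 = 44.96 → 45.
H and S are unchanged.

hsl(297, 86%, 45%)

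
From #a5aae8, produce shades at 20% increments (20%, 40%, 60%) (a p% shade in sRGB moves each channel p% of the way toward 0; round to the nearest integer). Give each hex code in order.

#a5aae8 is rgb(165, 170, 232).
20%: (165 − 33 = 132→132, 170 − 34 = 136→136, 232 − 46.4 = 185.6→186) → #8488ba
40%: (165 − 66 = 99→99, 170 − 68 = 102→102, 232 − 92.8 = 139.2→139) → #63668b
60%: (165 − 99 = 66→66, 170 − 102 = 68→68, 232 − 139.2 = 92.8→93) → #42445d

#8488ba, #63668b, #42445d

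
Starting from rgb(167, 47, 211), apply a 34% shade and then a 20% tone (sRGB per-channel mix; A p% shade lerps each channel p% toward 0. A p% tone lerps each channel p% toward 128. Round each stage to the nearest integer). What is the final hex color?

#723289

Per channel, c → c + 0.34(0 − c):
  R: 167 − 56.78 = 110.22 → 110
  G: 47 − 15.98 = 31.02 → 31
  B: 211 + 0.34×(0−211) = 211 − 71.74 = 139.26 → 139
After the shade: rgb(110, 31, 139) = #6E1F8B.
Per channel, c → c + 0.2(128 − c):
  R: 110 + 3.6 = 113.6 → 114
  G: 31 + 19.4 = 50.4 → 50
  B: 139 − 2.2 = 136.8 → 137
rgb(114, 50, 137) = #723289.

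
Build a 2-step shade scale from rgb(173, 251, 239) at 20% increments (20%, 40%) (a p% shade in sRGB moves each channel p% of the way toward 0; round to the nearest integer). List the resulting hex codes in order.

20%: (173 − 34.6 = 138.4→138, 251 − 50.2 = 200.8→201, 239 − 47.8 = 191.2→191) → #8ac9bf
40%: (173 − 69.2 = 103.8→104, 251 − 100.4 = 150.6→151, 239 − 95.6 = 143.4→143) → #68978f

#8ac9bf, #68978f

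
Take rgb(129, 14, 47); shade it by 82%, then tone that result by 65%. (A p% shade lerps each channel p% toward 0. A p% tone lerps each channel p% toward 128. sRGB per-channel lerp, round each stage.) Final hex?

#5B5456

An 82% shade moves each channel 82% toward 0:
  R: 129 + 0.82×(0−129) = 129 − 105.78 = 23.22 → 23
  G: 14 + 0.82×(0−14) = 14 − 11.48 = 2.52 → 3
  B: 47 + 0.82×(0−47) = 47 − 38.54 = 8.46 → 8
After the shade: rgb(23, 3, 8) = #170308.
A 65% tone moves each channel 65% toward 128:
  R: 23 + 0.65×(128−23) = 23 + 68.25 = 91.25 → 91
  G: 3 + 81.25 = 84.25 → 84
  B: 8 + 0.65×(128−8) = 8 + 78 = 86 → 86
rgb(91, 84, 86) = #5B5456.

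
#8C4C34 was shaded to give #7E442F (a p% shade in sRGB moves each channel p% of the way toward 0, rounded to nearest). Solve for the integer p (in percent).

#8C4C34 is rgb(140, 76, 52); #7E442F is rgb(126, 68, 47).
On the R channel (widest range): 126 ≈ 140 + (p/100)(0 − 140), so p ≈ 100×(126 − 140)/(0 − 140) = -1400/-140 = 10.00.
p = 10 reproduces all three channels after rounding.

10%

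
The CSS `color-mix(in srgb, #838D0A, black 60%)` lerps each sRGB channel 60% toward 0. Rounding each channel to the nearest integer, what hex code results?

#838D0A is rgb(131, 141, 10).
Lerp each channel 60% toward 0:
  R: 131 + 0.6×(0−131) = 131 − 78.6 = 52.4 → 52
  G: 141 + 0.6×(0−141) = 141 − 84.6 = 56.4 → 56
  B: 10 + 0.6×(0−10) = 10 − 6 = 4 → 4
rgb(52, 56, 4) = #343804.

#343804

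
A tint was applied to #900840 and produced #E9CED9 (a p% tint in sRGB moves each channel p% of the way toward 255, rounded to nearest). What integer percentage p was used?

#900840 is rgb(144, 8, 64); #E9CED9 is rgb(233, 206, 217).
On the G channel (widest range): 206 ≈ 8 + (p/100)(255 − 8), so p ≈ 100×(206 − 8)/(255 − 8) = 19800/247 = 80.16.
p = 80 reproduces all three channels after rounding.

80%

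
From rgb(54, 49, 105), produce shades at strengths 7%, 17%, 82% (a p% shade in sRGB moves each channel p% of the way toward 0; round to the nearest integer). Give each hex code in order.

7%: (54 − 3.78 = 50.22→50, 49 − 3.43 = 45.57→46, 105 − 7.35 = 97.65→98) → #322E62
17%: (54 − 9.18 = 44.82→45, 49 − 8.33 = 40.67→41, 105 − 17.85 = 87.15→87) → #2D2957
82%: (54 − 44.28 = 9.72→10, 49 − 40.18 = 8.82→9, 105 − 86.1 = 18.9→19) → #0A0913

#322E62, #2D2957, #0A0913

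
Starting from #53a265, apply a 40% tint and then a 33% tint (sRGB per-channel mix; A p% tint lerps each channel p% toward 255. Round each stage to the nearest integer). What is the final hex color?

#bad9c1

#53a265 is rgb(83, 162, 101).
A 40% tint moves each channel 40% toward 255:
  R: 83 + 68.8 = 151.8 → 152
  G: 162 + 0.4×(255−162) = 162 + 37.2 = 199.2 → 199
  B: 101 + 61.6 = 162.6 → 163
After the tint: rgb(152, 199, 163) = #98c7a3.
A 33% tint moves each channel 33% toward 255:
  R: 152 + 0.33×(255−152) = 152 + 33.99 = 185.99 → 186
  G: 199 + 18.48 = 217.48 → 217
  B: 163 + 30.36 = 193.36 → 193
rgb(186, 217, 193) = #bad9c1.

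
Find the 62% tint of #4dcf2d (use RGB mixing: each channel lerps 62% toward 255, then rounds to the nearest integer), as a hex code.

#4dcf2d is rgb(77, 207, 45).
Lerp each channel 62% toward 255:
  R: 77 + 0.62×(255−77) = 77 + 110.36 = 187.36 → 187
  G: 207 + 0.62×(255−207) = 207 + 29.76 = 236.76 → 237
  B: 45 + 130.2 = 175.2 → 175
rgb(187, 237, 175) = #bbedaf.

#bbedaf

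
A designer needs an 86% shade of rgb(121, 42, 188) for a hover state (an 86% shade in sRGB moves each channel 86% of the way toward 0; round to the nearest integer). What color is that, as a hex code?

Per channel, c → c + 0.86(0 − c):
  R: 121 − 104.06 = 16.94 → 17
  G: 42 + 0.86×(0−42) = 42 − 36.12 = 5.88 → 6
  B: 188 − 161.68 = 26.32 → 26
rgb(17, 6, 26) = #11061a.

#11061a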